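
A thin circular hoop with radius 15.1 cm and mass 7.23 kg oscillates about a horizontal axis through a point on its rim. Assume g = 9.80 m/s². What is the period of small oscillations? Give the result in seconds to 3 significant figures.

1.10 s

I_cm = mr² = 0.1649 kg·m². The pivot is at distance d = 0.151 m from the centre of mass.
By the parallel-axis theorem, I = I_cm + md² = 0.1649 + 0.1649 = 0.3297 kg·m².
T = 2π√(I/(mgd)) = 2π√(0.3297/(7.23 × 9.80 × 0.151)) = 1.10 s.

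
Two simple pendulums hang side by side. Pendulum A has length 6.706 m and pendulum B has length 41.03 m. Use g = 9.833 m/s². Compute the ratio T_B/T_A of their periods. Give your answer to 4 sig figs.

T ∝ √L, so T_B/T_A = √(L_B/L_A) = √(41.03/6.706) = 2.474.

2.474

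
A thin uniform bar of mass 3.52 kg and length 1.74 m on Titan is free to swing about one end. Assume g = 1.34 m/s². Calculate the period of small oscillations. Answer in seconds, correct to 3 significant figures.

For a physical pendulum T = 2π√(I/(mgd)), with d = 0.8700 m from pivot to centre of mass.
I_cm = mL²/12 = 3.52 × 1.74²/12 = 0.8881 kg·m²; I = I_cm + md² = 0.8881 + 3.52 × 0.8700² = 3.552 kg·m².
T = 2π√(3.552/(3.52 × 1.34 × 0.8700)) = 5.85 s.

5.85 s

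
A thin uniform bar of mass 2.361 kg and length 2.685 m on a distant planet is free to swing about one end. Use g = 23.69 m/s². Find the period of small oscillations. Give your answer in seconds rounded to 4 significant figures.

1.727 s

For a physical pendulum T = 2π√(I/(mgd)), with d = 1.3425 m from pivot to centre of mass.
I_cm = mL²/12 = 2.361 × 2.685²/12 = 1.4184 kg·m²; I = I_cm + md² = 1.4184 + 2.361 × 1.3425² = 5.6737 kg·m².
T = 2π√(5.6737/(2.361 × 23.69 × 1.3425)) = 1.727 s.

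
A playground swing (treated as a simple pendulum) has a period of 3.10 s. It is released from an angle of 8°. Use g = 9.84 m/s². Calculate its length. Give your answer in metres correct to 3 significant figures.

From T = 2π√(L/g), L = gT²/(4π²) = 9.84 × 3.100²/(4π²) = 2.40 m.

2.40 m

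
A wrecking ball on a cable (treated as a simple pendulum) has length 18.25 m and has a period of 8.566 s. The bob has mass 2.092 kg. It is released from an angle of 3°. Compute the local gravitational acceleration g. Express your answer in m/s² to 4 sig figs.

9.819 m/s²

From T = 2π√(L/g), g = 4π²L/T² = 4π² × 18.25/8.5660² = 9.819 m/s².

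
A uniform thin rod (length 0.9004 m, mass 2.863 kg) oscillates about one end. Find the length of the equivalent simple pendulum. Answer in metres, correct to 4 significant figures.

0.6003 m

The equivalent simple-pendulum length is L_eq = I/(md), where I is about the pivot and d = 0.45020 m.
I_cm = (1/12)mL² = 0.19342 kg·m², so I = I_cm + md² = 0.19342 + 0.58027 = 0.77370 kg·m².
L_eq = 0.77370/(2.863 × 0.45020) = 0.6003 m.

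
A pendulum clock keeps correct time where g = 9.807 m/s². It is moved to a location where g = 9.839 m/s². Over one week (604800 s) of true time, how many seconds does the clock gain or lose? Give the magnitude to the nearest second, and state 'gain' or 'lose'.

gain 986 s

The clock's period scales as T ∝ 1/√g, so T'/T = √(9.807/9.839) = 0.998372.
In 604800 s of true time the clock registers 604800/0.998372 = 605785.9 s, so it gains 986 s.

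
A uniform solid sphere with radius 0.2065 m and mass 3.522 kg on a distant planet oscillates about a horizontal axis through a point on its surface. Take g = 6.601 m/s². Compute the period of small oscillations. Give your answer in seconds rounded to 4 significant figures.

1.315 s

I_cm = (2/5)mr² = 0.060074 kg·m². The pivot is at distance d = 0.2065 m from the centre of mass.
By the parallel-axis theorem, I = I_cm + md² = 0.060074 + 0.15019 = 0.21026 kg·m².
T = 2π√(I/(mgd)) = 2π√(0.21026/(3.522 × 6.601 × 0.2065)) = 1.315 s.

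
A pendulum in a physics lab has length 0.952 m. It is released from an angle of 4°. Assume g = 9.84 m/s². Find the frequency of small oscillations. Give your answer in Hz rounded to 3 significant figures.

T = 2π√(L/g) = 2π√(0.952/9.84) = 1.954 s, so f = 1/T = 0.512 Hz.

0.512 Hz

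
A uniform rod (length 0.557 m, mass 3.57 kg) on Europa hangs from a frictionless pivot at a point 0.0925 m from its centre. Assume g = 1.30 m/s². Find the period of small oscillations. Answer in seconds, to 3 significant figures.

3.36 s

For a physical pendulum T = 2π√(I/(mgd)), with d = 0.09250 m from pivot to centre of mass.
I_cm = mL²/12 = 3.57 × 0.557²/12 = 0.09230 kg·m²; I = I_cm + md² = 0.09230 + 3.57 × 0.09250² = 0.1228 kg·m².
T = 2π√(0.1228/(3.57 × 1.30 × 0.09250)) = 3.36 s.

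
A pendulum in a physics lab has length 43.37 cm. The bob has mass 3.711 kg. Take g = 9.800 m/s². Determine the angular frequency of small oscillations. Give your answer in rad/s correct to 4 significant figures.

4.754 rad/s

ω = √(g/L) = √(9.800/0.4337) = 4.754 rad/s.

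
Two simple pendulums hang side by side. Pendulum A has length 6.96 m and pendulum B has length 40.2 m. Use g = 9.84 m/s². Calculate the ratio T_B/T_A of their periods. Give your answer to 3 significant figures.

2.40

T ∝ √L, so T_B/T_A = √(L_B/L_A) = √(40.2/6.96) = 2.40.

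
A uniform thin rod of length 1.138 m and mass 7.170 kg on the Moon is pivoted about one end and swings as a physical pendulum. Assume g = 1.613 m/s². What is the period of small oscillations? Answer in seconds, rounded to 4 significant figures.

4.309 s

For a physical pendulum T = 2π√(I/(mgd)), with d = 0.56900 m from pivot to centre of mass.
I_cm = mL²/12 = 7.170 × 1.138²/12 = 0.77379 kg·m²; I = I_cm + md² = 0.77379 + 7.170 × 0.56900² = 3.0952 kg·m².
T = 2π√(3.0952/(7.170 × 1.613 × 0.56900)) = 4.309 s.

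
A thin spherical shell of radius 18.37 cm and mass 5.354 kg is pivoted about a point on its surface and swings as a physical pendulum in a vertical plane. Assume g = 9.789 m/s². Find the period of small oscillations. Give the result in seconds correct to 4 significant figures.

I_cm = (2/3)mr² = 0.12045 kg·m². The pivot is at distance d = 0.1837 m from the centre of mass.
By the parallel-axis theorem, I = I_cm + md² = 0.12045 + 0.18067 = 0.30112 kg·m².
T = 2π√(I/(mgd)) = 2π√(0.30112/(5.354 × 9.789 × 0.1837)) = 1.111 s.

1.111 s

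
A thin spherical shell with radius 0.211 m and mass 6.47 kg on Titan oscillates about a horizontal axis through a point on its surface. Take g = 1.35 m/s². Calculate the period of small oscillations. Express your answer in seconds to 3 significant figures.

3.21 s

I_cm = (2/3)mr² = 0.1920 kg·m². The pivot is at distance d = 0.211 m from the centre of mass.
By the parallel-axis theorem, I = I_cm + md² = 0.1920 + 0.2881 = 0.4801 kg·m².
T = 2π√(I/(mgd)) = 2π√(0.4801/(6.47 × 1.35 × 0.211)) = 3.21 s.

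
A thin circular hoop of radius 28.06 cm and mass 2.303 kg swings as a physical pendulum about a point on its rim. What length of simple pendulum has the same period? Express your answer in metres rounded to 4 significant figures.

0.5612 m

The equivalent simple-pendulum length is L_eq = I/(md), where I is about the pivot and d = 0.28060 m.
I_cm = mR² = 0.18133 kg·m², so I = I_cm + md² = 0.18133 + 0.18133 = 0.36266 kg·m².
L_eq = 0.36266/(2.303 × 0.28060) = 0.5612 m.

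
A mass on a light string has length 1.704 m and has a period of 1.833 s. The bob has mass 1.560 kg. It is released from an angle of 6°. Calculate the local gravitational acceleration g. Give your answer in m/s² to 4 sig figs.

20.02 m/s²

From T = 2π√(L/g), g = 4π²L/T² = 4π² × 1.704/1.8330² = 20.02 m/s².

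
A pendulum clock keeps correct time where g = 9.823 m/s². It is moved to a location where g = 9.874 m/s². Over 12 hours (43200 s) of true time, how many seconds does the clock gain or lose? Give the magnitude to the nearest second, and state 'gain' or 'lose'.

gain 112 s

The clock's period scales as T ∝ 1/√g, so T'/T = √(9.823/9.874) = 0.997414.
In 43200 s of true time the clock registers 43200/0.997414 = 43312.0 s, so it gains 112 s.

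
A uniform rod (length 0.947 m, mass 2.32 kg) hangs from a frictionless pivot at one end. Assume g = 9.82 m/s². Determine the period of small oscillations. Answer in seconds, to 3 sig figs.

For a physical pendulum T = 2π√(I/(mgd)), with d = 0.4735 m from pivot to centre of mass.
I_cm = mL²/12 = 2.32 × 0.947²/12 = 0.1734 kg·m²; I = I_cm + md² = 0.1734 + 2.32 × 0.4735² = 0.6935 kg·m².
T = 2π√(0.6935/(2.32 × 9.82 × 0.4735)) = 1.59 s.

1.59 s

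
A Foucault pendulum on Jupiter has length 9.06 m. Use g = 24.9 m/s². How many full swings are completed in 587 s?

T = 2π√(L/g) = 2π√(9.06/24.9) = 3.790 s.
Number of complete oscillations = ⌊587/3.790⌋ = ⌊154.9⌋ = 154.

154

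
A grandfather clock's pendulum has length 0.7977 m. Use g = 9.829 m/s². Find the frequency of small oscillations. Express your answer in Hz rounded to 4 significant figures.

T = 2π√(L/g) = 2π√(0.7977/9.829) = 1.7900 s, so f = 1/T = 0.5587 Hz.

0.5587 Hz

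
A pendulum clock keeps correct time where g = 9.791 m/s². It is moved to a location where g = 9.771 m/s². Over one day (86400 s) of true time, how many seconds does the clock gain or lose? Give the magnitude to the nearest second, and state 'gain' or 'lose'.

The clock's period scales as T ∝ 1/√g, so T'/T = √(9.791/9.771) = 1.00102.
In 86400 s of true time the clock registers 86400/1.00102 = 86311.7 s, so it loses 88 s.

lose 88 s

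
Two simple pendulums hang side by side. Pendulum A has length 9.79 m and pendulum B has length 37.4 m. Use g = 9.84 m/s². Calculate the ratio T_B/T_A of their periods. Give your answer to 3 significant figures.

1.95

T ∝ √L, so T_B/T_A = √(L_B/L_A) = √(37.4/9.79) = 1.95.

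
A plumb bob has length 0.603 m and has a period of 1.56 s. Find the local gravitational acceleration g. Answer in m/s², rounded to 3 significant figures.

9.78 m/s²

From T = 2π√(L/g), g = 4π²L/T² = 4π² × 0.603/1.560² = 9.78 m/s².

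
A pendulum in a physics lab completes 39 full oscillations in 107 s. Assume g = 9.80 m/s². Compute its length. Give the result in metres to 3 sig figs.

T = 107/39 = 2.744 s.
From T = 2π√(L/g), L = gT²/(4π²) = 9.80 × 2.744²/(4π²) = 1.87 m.

1.87 m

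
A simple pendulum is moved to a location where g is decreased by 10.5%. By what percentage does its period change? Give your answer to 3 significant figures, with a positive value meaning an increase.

T ∝ 1/√g, so T'/T = 1/√(0.8950) = 1.057.
Percentage change in T = (1.057 − 1) × 100% = 5.70%.

5.70%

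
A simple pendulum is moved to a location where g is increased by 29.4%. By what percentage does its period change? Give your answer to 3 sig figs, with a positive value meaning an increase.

T ∝ 1/√g, so T'/T = 1/√(1.294) = 0.8791.
Percentage change in T = (0.8791 − 1) × 100% = -12.1%.

-12.1%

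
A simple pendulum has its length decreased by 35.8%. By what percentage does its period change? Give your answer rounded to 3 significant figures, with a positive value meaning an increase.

T ∝ √L, so T'/T = √(0.6420) = 0.8012.
Percentage change in T = (0.8012 − 1) × 100% = -19.9%.

-19.9%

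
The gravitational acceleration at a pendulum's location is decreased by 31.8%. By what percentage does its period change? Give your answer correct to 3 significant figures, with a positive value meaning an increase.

21.1%

T ∝ 1/√g, so T'/T = 1/√(0.6820) = 1.211.
Percentage change in T = (1.211 − 1) × 100% = 21.1%.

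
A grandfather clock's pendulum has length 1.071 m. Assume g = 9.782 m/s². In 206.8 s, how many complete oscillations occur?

99

T = 2π√(L/g) = 2π√(1.071/9.782) = 2.0790 s.
Number of complete oscillations = ⌊206.8/2.0790⌋ = ⌊99.469⌋ = 99.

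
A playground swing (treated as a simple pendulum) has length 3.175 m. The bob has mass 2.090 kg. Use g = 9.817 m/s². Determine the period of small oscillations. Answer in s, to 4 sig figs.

T = 2π√(L/g) = 2π√(3.175/9.817) = 2π × 0.56870 = 3.573 s.

3.573 s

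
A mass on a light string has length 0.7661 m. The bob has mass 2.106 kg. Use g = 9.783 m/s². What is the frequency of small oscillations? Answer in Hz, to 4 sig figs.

T = 2π√(L/g) = 2π√(0.7661/9.783) = 1.7583 s, so f = 1/T = 0.5687 Hz.

0.5687 Hz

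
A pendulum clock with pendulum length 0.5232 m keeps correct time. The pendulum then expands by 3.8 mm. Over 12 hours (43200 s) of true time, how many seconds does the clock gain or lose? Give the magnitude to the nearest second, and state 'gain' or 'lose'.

T ∝ √L, so T'/T = √(0.52700/0.5232) = 1.00362.
In 43200 s of true time the clock registers 43200/1.00362 = 43044.0 s, so it loses 156 s.

lose 156 s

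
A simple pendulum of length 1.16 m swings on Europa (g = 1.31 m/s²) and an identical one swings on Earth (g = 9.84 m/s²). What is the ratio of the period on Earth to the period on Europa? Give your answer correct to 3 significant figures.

0.365

T ∝ 1/√g, so T₂/T₁ = √(g₁/g₂) = √(1.31/9.84) = 0.365.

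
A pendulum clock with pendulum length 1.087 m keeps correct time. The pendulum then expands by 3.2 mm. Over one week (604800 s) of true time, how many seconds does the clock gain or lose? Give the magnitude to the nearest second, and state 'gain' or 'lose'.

T ∝ √L, so T'/T = √(1.09020/1.087) = 1.00147.
In 604800 s of true time the clock registers 604800/1.00147 = 603911.7 s, so it loses 888 s.

lose 888 s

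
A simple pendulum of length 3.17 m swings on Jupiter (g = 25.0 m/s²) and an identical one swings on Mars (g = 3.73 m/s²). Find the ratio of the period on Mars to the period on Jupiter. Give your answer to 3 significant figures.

T ∝ 1/√g, so T₂/T₁ = √(g₁/g₂) = √(25.0/3.73) = 2.59.

2.59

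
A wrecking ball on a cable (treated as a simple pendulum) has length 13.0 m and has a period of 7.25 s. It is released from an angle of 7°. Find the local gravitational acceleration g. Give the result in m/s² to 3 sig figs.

9.76 m/s²

From T = 2π√(L/g), g = 4π²L/T² = 4π² × 13.0/7.250² = 9.76 m/s².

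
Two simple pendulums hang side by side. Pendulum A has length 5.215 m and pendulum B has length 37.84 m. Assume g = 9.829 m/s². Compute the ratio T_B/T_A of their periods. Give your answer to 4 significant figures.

T ∝ √L, so T_B/T_A = √(L_B/L_A) = √(37.84/5.215) = 2.694.

2.694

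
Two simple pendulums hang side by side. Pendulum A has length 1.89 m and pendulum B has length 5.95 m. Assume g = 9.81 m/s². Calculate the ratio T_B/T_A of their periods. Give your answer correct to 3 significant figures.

1.77

T ∝ √L, so T_B/T_A = √(L_B/L_A) = √(5.95/1.89) = 1.77.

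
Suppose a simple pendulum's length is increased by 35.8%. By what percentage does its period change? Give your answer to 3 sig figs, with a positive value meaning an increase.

16.5%

T ∝ √L, so T'/T = √(1.358) = 1.165.
Percentage change in T = (1.165 − 1) × 100% = 16.5%.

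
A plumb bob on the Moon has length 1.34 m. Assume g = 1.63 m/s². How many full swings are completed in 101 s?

17

T = 2π√(L/g) = 2π√(1.34/1.63) = 5.697 s.
Number of complete oscillations = ⌊101/5.697⌋ = ⌊17.73⌋ = 17.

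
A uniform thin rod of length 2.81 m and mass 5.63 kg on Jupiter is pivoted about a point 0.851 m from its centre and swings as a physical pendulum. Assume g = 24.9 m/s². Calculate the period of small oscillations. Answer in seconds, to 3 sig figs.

For a physical pendulum T = 2π√(I/(mgd)), with d = 0.8510 m from pivot to centre of mass.
I_cm = mL²/12 = 5.63 × 2.81²/12 = 3.705 kg·m²; I = I_cm + md² = 3.705 + 5.63 × 0.8510² = 7.782 kg·m².
T = 2π√(7.782/(5.63 × 24.9 × 0.8510)) = 1.60 s.

1.60 s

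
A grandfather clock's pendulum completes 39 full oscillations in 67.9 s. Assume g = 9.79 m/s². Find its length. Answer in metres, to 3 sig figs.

0.752 m

T = 67.9/39 = 1.741 s.
From T = 2π√(L/g), L = gT²/(4π²) = 9.79 × 1.741²/(4π²) = 0.752 m.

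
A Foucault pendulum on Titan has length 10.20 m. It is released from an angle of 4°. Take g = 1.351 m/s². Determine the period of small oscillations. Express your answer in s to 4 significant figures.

17.26 s

T = 2π√(L/g) = 2π√(10.20/1.351) = 2π × 2.7477 = 17.26 s.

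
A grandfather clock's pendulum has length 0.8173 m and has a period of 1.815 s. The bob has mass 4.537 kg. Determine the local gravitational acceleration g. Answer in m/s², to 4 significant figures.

From T = 2π√(L/g), g = 4π²L/T² = 4π² × 0.8173/1.8150² = 9.795 m/s².

9.795 m/s²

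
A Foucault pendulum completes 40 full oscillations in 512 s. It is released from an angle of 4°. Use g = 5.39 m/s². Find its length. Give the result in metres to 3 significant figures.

T = 512/40 = 12.80 s.
From T = 2π√(L/g), L = gT²/(4π²) = 5.39 × 12.80²/(4π²) = 22.4 m.

22.4 m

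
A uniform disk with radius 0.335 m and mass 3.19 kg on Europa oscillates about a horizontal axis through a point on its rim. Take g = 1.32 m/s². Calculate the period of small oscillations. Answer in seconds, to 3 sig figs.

I_cm = ½mr² = 0.1790 kg·m². The pivot is at distance d = 0.335 m from the centre of mass.
By the parallel-axis theorem, I = I_cm + md² = 0.1790 + 0.3580 = 0.5370 kg·m².
T = 2π√(I/(mgd)) = 2π√(0.5370/(3.19 × 1.32 × 0.335)) = 3.88 s.

3.88 s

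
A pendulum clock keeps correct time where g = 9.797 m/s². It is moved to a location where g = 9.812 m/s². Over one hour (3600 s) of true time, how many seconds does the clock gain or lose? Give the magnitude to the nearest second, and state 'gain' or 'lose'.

The clock's period scales as T ∝ 1/√g, so T'/T = √(9.797/9.812) = 0.999235.
In 3600 s of true time the clock registers 3600/0.999235 = 3602.8 s, so it gains 3 s.

gain 3 s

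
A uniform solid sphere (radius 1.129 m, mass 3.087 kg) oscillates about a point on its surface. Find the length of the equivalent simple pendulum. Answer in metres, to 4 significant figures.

1.581 m

The equivalent simple-pendulum length is L_eq = I/(md), where I is about the pivot and d = 1.1290 m.
I_cm = (2/5)mR² = 1.5739 kg·m², so I = I_cm + md² = 1.5739 + 3.9348 = 5.5087 kg·m².
L_eq = 5.5087/(3.087 × 1.1290) = 1.581 m.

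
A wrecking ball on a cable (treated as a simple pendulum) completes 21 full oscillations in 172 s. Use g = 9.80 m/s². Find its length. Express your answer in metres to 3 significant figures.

T = 172/21 = 8.190 s.
From T = 2π√(L/g), L = gT²/(4π²) = 9.80 × 8.190²/(4π²) = 16.7 m.

16.7 m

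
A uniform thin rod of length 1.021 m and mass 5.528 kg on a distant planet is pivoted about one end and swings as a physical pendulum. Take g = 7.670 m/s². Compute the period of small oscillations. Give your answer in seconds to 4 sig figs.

For a physical pendulum T = 2π√(I/(mgd)), with d = 0.51050 m from pivot to centre of mass.
I_cm = mL²/12 = 5.528 × 1.021²/12 = 0.48022 kg·m²; I = I_cm + md² = 0.48022 + 5.528 × 0.51050² = 1.9209 kg·m².
T = 2π√(1.9209/(5.528 × 7.670 × 0.51050)) = 1.872 s.

1.872 s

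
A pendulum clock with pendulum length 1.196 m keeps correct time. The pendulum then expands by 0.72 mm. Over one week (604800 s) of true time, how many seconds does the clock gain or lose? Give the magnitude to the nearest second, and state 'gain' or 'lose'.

lose 182 s

T ∝ √L, so T'/T = √(1.19672/1.196) = 1.00030.
In 604800 s of true time the clock registers 604800/1.00030 = 604618.0 s, so it loses 182 s.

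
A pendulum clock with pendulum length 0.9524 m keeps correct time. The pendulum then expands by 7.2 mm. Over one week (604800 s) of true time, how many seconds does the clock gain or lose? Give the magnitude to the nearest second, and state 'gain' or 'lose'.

lose 2273 s

T ∝ √L, so T'/T = √(0.95960/0.9524) = 1.00377.
In 604800 s of true time the clock registers 604800/1.00377 = 602526.8 s, so it loses 2273 s.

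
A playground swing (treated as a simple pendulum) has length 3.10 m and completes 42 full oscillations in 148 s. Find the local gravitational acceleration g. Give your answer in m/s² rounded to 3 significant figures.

9.86 m/s²

T = 148/42 = 3.524 s.
From T = 2π√(L/g), g = 4π²L/T² = 4π² × 3.10/3.524² = 9.86 m/s².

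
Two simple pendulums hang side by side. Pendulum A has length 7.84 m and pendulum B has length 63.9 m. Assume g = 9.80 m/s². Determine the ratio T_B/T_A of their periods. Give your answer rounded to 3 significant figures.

2.85

T ∝ √L, so T_B/T_A = √(L_B/L_A) = √(63.9/7.84) = 2.85.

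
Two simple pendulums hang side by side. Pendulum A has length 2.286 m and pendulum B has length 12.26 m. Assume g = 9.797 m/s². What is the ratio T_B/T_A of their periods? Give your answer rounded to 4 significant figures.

2.316

T ∝ √L, so T_B/T_A = √(L_B/L_A) = √(12.26/2.286) = 2.316.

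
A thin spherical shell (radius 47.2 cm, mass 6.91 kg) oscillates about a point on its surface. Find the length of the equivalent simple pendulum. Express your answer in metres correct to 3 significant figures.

The equivalent simple-pendulum length is L_eq = I/(md), where I is about the pivot and d = 0.4720 m.
I_cm = (2/3)mR² = 1.026 kg·m², so I = I_cm + md² = 1.026 + 1.539 = 2.566 kg·m².
L_eq = 2.566/(6.91 × 0.4720) = 0.787 m.

0.787 m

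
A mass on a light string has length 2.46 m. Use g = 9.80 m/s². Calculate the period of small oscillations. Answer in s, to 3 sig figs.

3.15 s

T = 2π√(L/g) = 2π√(2.46/9.80) = 2π × 0.5010 = 3.15 s.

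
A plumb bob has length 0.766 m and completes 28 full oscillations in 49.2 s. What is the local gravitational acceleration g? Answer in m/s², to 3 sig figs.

T = 49.2/28 = 1.757 s.
From T = 2π√(L/g), g = 4π²L/T² = 4π² × 0.766/1.757² = 9.79 m/s².

9.79 m/s²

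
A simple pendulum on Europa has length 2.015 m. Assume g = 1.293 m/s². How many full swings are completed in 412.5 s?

T = 2π√(L/g) = 2π√(2.015/1.293) = 7.8436 s.
Number of complete oscillations = ⌊412.5/7.8436⌋ = ⌊52.590⌋ = 52.

52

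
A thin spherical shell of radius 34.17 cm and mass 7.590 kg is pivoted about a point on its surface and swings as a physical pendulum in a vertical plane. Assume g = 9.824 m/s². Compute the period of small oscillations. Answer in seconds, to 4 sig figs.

1.513 s

I_cm = (2/3)mr² = 0.59080 kg·m². The pivot is at distance d = 0.3417 m from the centre of mass.
By the parallel-axis theorem, I = I_cm + md² = 0.59080 + 0.88620 = 1.4770 kg·m².
T = 2π√(I/(mgd)) = 2π√(1.4770/(7.590 × 9.824 × 0.3417)) = 1.513 s.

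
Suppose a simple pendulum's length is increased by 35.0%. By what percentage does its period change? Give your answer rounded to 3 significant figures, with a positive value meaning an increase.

16.2%

T ∝ √L, so T'/T = √(1.350) = 1.162.
Percentage change in T = (1.162 − 1) × 100% = 16.2%.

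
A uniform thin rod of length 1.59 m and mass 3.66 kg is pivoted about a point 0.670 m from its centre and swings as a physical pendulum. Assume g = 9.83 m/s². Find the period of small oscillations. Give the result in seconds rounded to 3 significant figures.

For a physical pendulum T = 2π√(I/(mgd)), with d = 0.6700 m from pivot to centre of mass.
I_cm = mL²/12 = 3.66 × 1.59²/12 = 0.7711 kg·m²; I = I_cm + md² = 0.7711 + 3.66 × 0.6700² = 2.414 kg·m².
T = 2π√(2.414/(3.66 × 9.83 × 0.6700)) = 1.99 s.

1.99 s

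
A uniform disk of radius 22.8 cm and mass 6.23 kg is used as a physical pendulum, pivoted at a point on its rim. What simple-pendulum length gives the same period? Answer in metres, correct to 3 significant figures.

The equivalent simple-pendulum length is L_eq = I/(md), where I is about the pivot and d = 0.2280 m.
I_cm = ½mR² = 0.1619 kg·m², so I = I_cm + md² = 0.1619 + 0.3239 = 0.4858 kg·m².
L_eq = 0.4858/(6.23 × 0.2280) = 0.342 m.

0.342 m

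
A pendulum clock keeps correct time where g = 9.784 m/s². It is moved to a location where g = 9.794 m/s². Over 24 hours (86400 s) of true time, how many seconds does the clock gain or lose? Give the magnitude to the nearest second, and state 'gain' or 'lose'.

The clock's period scales as T ∝ 1/√g, so T'/T = √(9.784/9.794) = 0.999489.
In 86400 s of true time the clock registers 86400/0.999489 = 86444.1 s, so it gains 44 s.

gain 44 s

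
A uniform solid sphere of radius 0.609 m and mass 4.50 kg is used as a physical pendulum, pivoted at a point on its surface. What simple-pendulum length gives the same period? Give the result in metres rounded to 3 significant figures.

0.853 m

The equivalent simple-pendulum length is L_eq = I/(md), where I is about the pivot and d = 0.6090 m.
I_cm = (2/5)mR² = 0.6676 kg·m², so I = I_cm + md² = 0.6676 + 1.669 = 2.337 kg·m².
L_eq = 2.337/(4.50 × 0.6090) = 0.853 m.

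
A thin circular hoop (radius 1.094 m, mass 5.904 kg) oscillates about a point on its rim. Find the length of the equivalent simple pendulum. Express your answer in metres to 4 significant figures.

The equivalent simple-pendulum length is L_eq = I/(md), where I is about the pivot and d = 1.0940 m.
I_cm = mR² = 7.0661 kg·m², so I = I_cm + md² = 7.0661 + 7.0661 = 14.132 kg·m².
L_eq = 14.132/(5.904 × 1.0940) = 2.188 m.

2.188 m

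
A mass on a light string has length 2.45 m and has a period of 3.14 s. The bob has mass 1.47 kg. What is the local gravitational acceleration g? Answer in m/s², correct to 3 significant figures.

9.81 m/s²

From T = 2π√(L/g), g = 4π²L/T² = 4π² × 2.45/3.140² = 9.81 m/s².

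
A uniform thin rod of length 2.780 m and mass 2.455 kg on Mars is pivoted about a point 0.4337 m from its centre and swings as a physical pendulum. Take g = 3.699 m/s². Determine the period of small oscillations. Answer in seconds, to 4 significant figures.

For a physical pendulum T = 2π√(I/(mgd)), with d = 0.43370 m from pivot to centre of mass.
I_cm = mL²/12 = 2.455 × 2.780²/12 = 1.5811 kg·m²; I = I_cm + md² = 1.5811 + 2.455 × 0.43370² = 2.0429 kg·m².
T = 2π√(2.0429/(2.455 × 3.699 × 0.43370)) = 4.525 s.

4.525 s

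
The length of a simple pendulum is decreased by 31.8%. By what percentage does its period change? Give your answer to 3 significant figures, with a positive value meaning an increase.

-17.4%

T ∝ √L, so T'/T = √(0.6820) = 0.8258.
Percentage change in T = (0.8258 − 1) × 100% = -17.4%.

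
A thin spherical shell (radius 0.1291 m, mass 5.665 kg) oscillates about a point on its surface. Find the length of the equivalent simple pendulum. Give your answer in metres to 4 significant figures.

0.2152 m

The equivalent simple-pendulum length is L_eq = I/(md), where I is about the pivot and d = 0.12910 m.
I_cm = (2/3)mR² = 0.062945 kg·m², so I = I_cm + md² = 0.062945 + 0.094417 = 0.15736 kg·m².
L_eq = 0.15736/(5.665 × 0.12910) = 0.2152 m.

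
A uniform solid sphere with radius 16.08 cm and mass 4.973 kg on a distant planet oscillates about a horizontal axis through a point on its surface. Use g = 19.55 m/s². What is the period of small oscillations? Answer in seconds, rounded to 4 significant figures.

0.6742 s

I_cm = (2/5)mr² = 0.051434 kg·m². The pivot is at distance d = 0.1608 m from the centre of mass.
By the parallel-axis theorem, I = I_cm + md² = 0.051434 + 0.12859 = 0.18002 kg·m².
T = 2π√(I/(mgd)) = 2π√(0.18002/(4.973 × 19.55 × 0.1608)) = 0.6742 s.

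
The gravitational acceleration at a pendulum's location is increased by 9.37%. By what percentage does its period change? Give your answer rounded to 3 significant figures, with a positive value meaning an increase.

T ∝ 1/√g, so T'/T = 1/√(1.094) = 0.9562.
Percentage change in T = (0.9562 − 1) × 100% = -4.38%.

-4.38%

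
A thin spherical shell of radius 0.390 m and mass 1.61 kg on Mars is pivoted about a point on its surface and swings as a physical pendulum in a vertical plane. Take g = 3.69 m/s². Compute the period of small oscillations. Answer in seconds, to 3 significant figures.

2.64 s

I_cm = (2/3)mr² = 0.1633 kg·m². The pivot is at distance d = 0.390 m from the centre of mass.
By the parallel-axis theorem, I = I_cm + md² = 0.1633 + 0.2449 = 0.4081 kg·m².
T = 2π√(I/(mgd)) = 2π√(0.4081/(1.61 × 3.69 × 0.390)) = 2.64 s.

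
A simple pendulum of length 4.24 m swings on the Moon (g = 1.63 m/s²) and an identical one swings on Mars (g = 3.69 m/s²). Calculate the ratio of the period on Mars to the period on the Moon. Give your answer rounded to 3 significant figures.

T ∝ 1/√g, so T₂/T₁ = √(g₁/g₂) = √(1.63/3.69) = 0.665.

0.665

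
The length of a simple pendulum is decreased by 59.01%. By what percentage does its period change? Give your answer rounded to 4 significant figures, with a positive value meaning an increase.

T ∝ √L, so T'/T = √(0.40990) = 0.64023.
Percentage change in T = (0.64023 − 1) × 100% = -35.98%.

-35.98%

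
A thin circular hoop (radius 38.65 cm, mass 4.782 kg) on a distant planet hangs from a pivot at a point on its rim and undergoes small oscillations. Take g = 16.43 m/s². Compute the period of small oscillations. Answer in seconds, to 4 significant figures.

1.363 s

I_cm = mr² = 0.71435 kg·m². The pivot is at distance d = 0.3865 m from the centre of mass.
By the parallel-axis theorem, I = I_cm + md² = 0.71435 + 0.71435 = 1.4287 kg·m².
T = 2π√(I/(mgd)) = 2π√(1.4287/(4.782 × 16.43 × 0.3865)) = 1.363 s.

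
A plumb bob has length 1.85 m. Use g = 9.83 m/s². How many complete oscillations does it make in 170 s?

62

T = 2π√(L/g) = 2π√(1.85/9.83) = 2.726 s.
Number of complete oscillations = ⌊170/2.726⌋ = ⌊62.37⌋ = 62.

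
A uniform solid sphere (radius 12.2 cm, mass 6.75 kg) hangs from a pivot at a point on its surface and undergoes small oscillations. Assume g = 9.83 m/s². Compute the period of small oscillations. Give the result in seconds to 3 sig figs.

0.828 s

I_cm = (2/5)mr² = 0.04019 kg·m². The pivot is at distance d = 0.122 m from the centre of mass.
By the parallel-axis theorem, I = I_cm + md² = 0.04019 + 0.1005 = 0.1407 kg·m².
T = 2π√(I/(mgd)) = 2π√(0.1407/(6.75 × 9.83 × 0.122)) = 0.828 s.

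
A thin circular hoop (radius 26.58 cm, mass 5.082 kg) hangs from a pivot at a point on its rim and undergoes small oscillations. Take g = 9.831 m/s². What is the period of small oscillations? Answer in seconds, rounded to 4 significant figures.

I_cm = mr² = 0.35904 kg·m². The pivot is at distance d = 0.2658 m from the centre of mass.
By the parallel-axis theorem, I = I_cm + md² = 0.35904 + 0.35904 = 0.71808 kg·m².
T = 2π√(I/(mgd)) = 2π√(0.71808/(5.082 × 9.831 × 0.2658)) = 1.461 s.

1.461 s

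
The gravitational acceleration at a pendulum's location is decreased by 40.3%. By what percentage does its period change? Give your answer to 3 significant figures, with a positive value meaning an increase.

T ∝ 1/√g, so T'/T = 1/√(0.5970) = 1.294.
Percentage change in T = (1.294 − 1) × 100% = 29.4%.

29.4%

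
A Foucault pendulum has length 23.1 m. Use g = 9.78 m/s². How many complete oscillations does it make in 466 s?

T = 2π√(L/g) = 2π√(23.1/9.78) = 9.656 s.
Number of complete oscillations = ⌊466/9.656⌋ = ⌊48.26⌋ = 48.

48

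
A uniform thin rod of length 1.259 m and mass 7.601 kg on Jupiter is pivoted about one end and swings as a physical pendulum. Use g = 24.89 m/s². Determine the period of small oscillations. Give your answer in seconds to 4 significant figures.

For a physical pendulum T = 2π√(I/(mgd)), with d = 0.62950 m from pivot to centre of mass.
I_cm = mL²/12 = 7.601 × 1.259²/12 = 1.0040 kg·m²; I = I_cm + md² = 1.0040 + 7.601 × 0.62950² = 4.0161 kg·m².
T = 2π√(4.0161/(7.601 × 24.89 × 0.62950)) = 1.154 s.

1.154 s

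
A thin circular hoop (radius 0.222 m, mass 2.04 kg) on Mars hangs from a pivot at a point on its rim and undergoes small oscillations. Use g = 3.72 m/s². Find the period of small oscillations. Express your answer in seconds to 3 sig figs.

I_cm = mr² = 0.1005 kg·m². The pivot is at distance d = 0.222 m from the centre of mass.
By the parallel-axis theorem, I = I_cm + md² = 0.1005 + 0.1005 = 0.2011 kg·m².
T = 2π√(I/(mgd)) = 2π√(0.2011/(2.04 × 3.72 × 0.222)) = 2.17 s.

2.17 s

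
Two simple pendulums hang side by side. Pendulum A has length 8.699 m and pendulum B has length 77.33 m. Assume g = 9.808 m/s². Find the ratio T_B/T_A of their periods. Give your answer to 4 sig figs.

2.982

T ∝ √L, so T_B/T_A = √(L_B/L_A) = √(77.33/8.699) = 2.982.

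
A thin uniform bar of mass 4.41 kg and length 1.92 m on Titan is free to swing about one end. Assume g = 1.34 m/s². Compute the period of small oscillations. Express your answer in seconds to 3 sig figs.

For a physical pendulum T = 2π√(I/(mgd)), with d = 0.9600 m from pivot to centre of mass.
I_cm = mL²/12 = 4.41 × 1.92²/12 = 1.355 kg·m²; I = I_cm + md² = 1.355 + 4.41 × 0.9600² = 5.419 kg·m².
T = 2π√(5.419/(4.41 × 1.34 × 0.9600)) = 6.14 s.

6.14 s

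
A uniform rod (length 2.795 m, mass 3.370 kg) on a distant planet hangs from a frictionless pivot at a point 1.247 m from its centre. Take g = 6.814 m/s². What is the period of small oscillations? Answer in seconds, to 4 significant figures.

3.201 s

For a physical pendulum T = 2π√(I/(mgd)), with d = 1.2470 m from pivot to centre of mass.
I_cm = mL²/12 = 3.370 × 2.795²/12 = 2.1939 kg·m²; I = I_cm + md² = 2.1939 + 3.370 × 1.2470² = 7.4343 kg·m².
T = 2π√(7.4343/(3.370 × 6.814 × 1.2470)) = 3.201 s.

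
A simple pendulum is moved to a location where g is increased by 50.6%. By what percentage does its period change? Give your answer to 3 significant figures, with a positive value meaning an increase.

T ∝ 1/√g, so T'/T = 1/√(1.506) = 0.8149.
Percentage change in T = (0.8149 − 1) × 100% = -18.5%.

-18.5%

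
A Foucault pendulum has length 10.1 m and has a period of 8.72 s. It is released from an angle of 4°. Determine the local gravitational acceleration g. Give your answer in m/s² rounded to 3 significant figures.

From T = 2π√(L/g), g = 4π²L/T² = 4π² × 10.1/8.720² = 5.24 m/s².

5.24 m/s²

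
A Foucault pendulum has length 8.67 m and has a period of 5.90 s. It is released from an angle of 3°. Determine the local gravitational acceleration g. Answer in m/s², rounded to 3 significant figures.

9.83 m/s²

From T = 2π√(L/g), g = 4π²L/T² = 4π² × 8.67/5.900² = 9.83 m/s².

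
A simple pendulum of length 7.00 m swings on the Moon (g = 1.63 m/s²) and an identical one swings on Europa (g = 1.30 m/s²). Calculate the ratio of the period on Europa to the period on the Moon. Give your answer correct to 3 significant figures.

T ∝ 1/√g, so T₂/T₁ = √(g₁/g₂) = √(1.63/1.30) = 1.12.

1.12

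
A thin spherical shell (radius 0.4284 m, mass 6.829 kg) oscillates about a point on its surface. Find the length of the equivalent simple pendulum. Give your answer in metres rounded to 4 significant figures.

The equivalent simple-pendulum length is L_eq = I/(md), where I is about the pivot and d = 0.42840 m.
I_cm = (2/3)mR² = 0.83554 kg·m², so I = I_cm + md² = 0.83554 + 1.2533 = 2.0888 kg·m².
L_eq = 2.0888/(6.829 × 0.42840) = 0.7140 m.

0.7140 m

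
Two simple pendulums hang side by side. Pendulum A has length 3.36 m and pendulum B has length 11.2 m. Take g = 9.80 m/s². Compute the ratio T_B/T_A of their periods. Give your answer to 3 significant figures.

1.83

T ∝ √L, so T_B/T_A = √(L_B/L_A) = √(11.2/3.36) = 1.83.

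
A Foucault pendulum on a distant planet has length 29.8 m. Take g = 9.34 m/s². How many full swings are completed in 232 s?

20

T = 2π√(L/g) = 2π√(29.8/9.34) = 11.22 s.
Number of complete oscillations = ⌊232/11.22⌋ = ⌊20.67⌋ = 20.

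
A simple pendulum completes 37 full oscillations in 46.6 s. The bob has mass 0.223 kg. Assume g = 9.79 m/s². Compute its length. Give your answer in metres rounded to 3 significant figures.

0.393 m

T = 46.6/37 = 1.259 s.
From T = 2π√(L/g), L = gT²/(4π²) = 9.79 × 1.259²/(4π²) = 0.393 m.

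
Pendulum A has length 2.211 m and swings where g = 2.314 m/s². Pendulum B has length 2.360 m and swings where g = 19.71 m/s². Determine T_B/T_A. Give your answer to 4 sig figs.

T = 2π√(L/g), so T_B/T_A = √((L_B/g_B)/(L_A/g_A)) = √((2.360/19.71)/(2.211/2.314)) = 0.3540.

0.3540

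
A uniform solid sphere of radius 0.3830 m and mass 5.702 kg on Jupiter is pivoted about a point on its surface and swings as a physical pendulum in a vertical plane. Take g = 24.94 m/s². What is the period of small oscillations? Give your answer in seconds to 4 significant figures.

0.9213 s

I_cm = (2/5)mr² = 0.33457 kg·m². The pivot is at distance d = 0.3830 m from the centre of mass.
By the parallel-axis theorem, I = I_cm + md² = 0.33457 + 0.83642 = 1.1710 kg·m².
T = 2π√(I/(mgd)) = 2π√(1.1710/(5.702 × 24.94 × 0.3830)) = 0.9213 s.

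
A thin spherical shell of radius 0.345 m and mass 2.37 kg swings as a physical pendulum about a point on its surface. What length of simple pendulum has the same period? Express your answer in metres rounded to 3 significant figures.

The equivalent simple-pendulum length is L_eq = I/(md), where I is about the pivot and d = 0.3450 m.
I_cm = (2/3)mR² = 0.1881 kg·m², so I = I_cm + md² = 0.1881 + 0.2821 = 0.4701 kg·m².
L_eq = 0.4701/(2.37 × 0.3450) = 0.575 m.

0.575 m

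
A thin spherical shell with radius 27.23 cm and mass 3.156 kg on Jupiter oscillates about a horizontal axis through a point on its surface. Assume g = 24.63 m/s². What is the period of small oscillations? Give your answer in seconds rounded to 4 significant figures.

I_cm = (2/3)mr² = 0.15601 kg·m². The pivot is at distance d = 0.2723 m from the centre of mass.
By the parallel-axis theorem, I = I_cm + md² = 0.15601 + 0.23401 = 0.39001 kg·m².
T = 2π√(I/(mgd)) = 2π√(0.39001/(3.156 × 24.63 × 0.2723)) = 0.8529 s.

0.8529 s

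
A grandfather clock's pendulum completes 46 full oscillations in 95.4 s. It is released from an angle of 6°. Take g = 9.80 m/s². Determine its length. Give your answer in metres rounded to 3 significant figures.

T = 95.4/46 = 2.074 s.
From T = 2π√(L/g), L = gT²/(4π²) = 9.80 × 2.074²/(4π²) = 1.07 m.

1.07 m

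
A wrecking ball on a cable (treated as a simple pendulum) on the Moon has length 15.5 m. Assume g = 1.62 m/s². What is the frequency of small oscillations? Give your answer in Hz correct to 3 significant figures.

T = 2π√(L/g) = 2π√(15.5/1.62) = 19.44 s, so f = 1/T = 0.0515 Hz.

0.0515 Hz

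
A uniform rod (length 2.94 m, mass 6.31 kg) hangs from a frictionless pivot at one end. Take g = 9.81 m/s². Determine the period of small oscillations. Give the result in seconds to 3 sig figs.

2.81 s

For a physical pendulum T = 2π√(I/(mgd)), with d = 1.470 m from pivot to centre of mass.
I_cm = mL²/12 = 6.31 × 2.94²/12 = 4.545 kg·m²; I = I_cm + md² = 4.545 + 6.31 × 1.470² = 18.18 kg·m².
T = 2π√(18.18/(6.31 × 9.81 × 1.470)) = 2.81 s.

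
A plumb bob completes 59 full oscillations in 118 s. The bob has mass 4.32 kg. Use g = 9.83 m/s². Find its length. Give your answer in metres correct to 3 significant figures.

T = 118/59 = 2.000 s.
From T = 2π√(L/g), L = gT²/(4π²) = 9.83 × 2.000²/(4π²) = 0.996 m.

0.996 m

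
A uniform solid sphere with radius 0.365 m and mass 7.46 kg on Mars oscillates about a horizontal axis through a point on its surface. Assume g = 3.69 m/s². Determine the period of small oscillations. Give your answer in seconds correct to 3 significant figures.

2.34 s

I_cm = (2/5)mr² = 0.3975 kg·m². The pivot is at distance d = 0.365 m from the centre of mass.
By the parallel-axis theorem, I = I_cm + md² = 0.3975 + 0.9939 = 1.391 kg·m².
T = 2π√(I/(mgd)) = 2π√(1.391/(7.46 × 3.69 × 0.365)) = 2.34 s.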